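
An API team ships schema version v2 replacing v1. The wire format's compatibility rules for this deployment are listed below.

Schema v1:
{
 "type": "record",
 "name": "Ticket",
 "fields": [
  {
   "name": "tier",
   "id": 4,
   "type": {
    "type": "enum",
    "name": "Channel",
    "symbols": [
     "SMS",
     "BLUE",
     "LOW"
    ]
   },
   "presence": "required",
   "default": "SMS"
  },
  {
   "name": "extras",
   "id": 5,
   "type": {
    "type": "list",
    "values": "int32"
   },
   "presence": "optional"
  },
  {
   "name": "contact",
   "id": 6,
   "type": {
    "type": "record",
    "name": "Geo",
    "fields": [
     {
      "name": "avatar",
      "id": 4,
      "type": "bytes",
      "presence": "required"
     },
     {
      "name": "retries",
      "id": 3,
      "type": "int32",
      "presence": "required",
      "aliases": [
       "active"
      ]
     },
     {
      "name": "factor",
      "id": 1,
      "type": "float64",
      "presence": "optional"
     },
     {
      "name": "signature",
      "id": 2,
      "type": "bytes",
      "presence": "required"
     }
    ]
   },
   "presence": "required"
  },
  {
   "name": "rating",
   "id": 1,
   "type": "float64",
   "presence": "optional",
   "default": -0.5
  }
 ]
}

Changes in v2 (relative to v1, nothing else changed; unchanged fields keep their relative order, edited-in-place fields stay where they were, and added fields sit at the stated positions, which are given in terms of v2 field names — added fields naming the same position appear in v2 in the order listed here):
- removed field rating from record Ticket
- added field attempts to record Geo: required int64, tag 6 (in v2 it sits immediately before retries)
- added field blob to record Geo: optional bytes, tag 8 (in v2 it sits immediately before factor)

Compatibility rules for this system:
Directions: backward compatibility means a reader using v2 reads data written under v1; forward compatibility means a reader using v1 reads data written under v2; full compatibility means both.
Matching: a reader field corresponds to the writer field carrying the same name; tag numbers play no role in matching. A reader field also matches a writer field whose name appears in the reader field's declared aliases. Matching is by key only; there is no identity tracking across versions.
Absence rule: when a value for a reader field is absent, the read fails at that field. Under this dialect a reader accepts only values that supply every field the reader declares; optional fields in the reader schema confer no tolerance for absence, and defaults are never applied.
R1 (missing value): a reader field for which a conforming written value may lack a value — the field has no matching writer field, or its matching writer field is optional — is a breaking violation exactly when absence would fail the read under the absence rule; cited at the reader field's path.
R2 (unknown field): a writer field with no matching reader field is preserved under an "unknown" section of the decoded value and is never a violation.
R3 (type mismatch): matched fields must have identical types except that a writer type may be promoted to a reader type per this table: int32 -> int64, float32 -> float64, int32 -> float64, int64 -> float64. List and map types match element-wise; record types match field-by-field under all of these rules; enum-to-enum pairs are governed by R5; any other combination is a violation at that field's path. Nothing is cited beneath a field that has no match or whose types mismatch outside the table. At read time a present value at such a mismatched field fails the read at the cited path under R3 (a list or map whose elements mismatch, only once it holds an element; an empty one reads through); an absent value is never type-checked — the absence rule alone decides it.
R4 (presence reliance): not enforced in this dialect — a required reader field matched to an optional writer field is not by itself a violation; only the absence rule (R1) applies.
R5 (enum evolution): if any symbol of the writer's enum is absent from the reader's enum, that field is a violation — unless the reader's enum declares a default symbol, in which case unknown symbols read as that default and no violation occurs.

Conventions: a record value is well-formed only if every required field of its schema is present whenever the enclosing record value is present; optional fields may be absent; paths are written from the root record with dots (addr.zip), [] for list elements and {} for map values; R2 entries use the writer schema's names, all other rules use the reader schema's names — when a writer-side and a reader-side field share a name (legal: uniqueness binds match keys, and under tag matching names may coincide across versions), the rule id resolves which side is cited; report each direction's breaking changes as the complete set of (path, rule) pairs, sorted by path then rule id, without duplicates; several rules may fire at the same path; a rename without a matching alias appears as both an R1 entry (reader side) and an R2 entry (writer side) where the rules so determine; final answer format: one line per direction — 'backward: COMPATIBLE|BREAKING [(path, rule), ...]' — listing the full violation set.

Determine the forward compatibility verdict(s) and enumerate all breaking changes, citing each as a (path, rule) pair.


the writer's type comes first in each Ticket pair
forward analysis of Ticket with v1 as reader and v2 as writer:
  writer required, Channel -> Channel: reader tier maps from writer tier
  writer optional, list<int32> -> list<int32>: reader extras maps from writer extras
  writer required, Geo -> Geo: reader contact maps from writer contact
  rating: no writer-side match
  writer required, bytes -> bytes: reader contact.avatar maps from writer contact.avatar
  writer required, int32 -> int32: reader contact.retries maps from writer contact.retries
  writer optional, float64 -> float64: reader contact.factor maps from writer contact.factor
  writer required, bytes -> bytes: reader contact.signature maps from writer contact.signature
  writer field contact.attempts has no reader counterpart
  writer field contact.blob has no reader counterpart
  rule R1 violated at contact.factor
  rule R1 violated at extras
  rule R1 violated at rating
  => forward: BREAKING (3)
the other Ticket changes do not affect what is asked:
  removed field rating from record Ticket -> fires only in the backward direction of Ticket, which is not asked here
  added field attempts to record Geo: required int64, tag 6 (in v2 it sits immediately before retries) -> fires only in the backward direction of Ticket, which is not asked here
  added field blob to record Geo: optional bytes, tag 8 (in v2 it sits immediately before factor) -> fires only in the backward direction of Ticket, which is not asked here

forward: BREAKING [(contact.factor, R1), (extras, R1), (rating, R1)]


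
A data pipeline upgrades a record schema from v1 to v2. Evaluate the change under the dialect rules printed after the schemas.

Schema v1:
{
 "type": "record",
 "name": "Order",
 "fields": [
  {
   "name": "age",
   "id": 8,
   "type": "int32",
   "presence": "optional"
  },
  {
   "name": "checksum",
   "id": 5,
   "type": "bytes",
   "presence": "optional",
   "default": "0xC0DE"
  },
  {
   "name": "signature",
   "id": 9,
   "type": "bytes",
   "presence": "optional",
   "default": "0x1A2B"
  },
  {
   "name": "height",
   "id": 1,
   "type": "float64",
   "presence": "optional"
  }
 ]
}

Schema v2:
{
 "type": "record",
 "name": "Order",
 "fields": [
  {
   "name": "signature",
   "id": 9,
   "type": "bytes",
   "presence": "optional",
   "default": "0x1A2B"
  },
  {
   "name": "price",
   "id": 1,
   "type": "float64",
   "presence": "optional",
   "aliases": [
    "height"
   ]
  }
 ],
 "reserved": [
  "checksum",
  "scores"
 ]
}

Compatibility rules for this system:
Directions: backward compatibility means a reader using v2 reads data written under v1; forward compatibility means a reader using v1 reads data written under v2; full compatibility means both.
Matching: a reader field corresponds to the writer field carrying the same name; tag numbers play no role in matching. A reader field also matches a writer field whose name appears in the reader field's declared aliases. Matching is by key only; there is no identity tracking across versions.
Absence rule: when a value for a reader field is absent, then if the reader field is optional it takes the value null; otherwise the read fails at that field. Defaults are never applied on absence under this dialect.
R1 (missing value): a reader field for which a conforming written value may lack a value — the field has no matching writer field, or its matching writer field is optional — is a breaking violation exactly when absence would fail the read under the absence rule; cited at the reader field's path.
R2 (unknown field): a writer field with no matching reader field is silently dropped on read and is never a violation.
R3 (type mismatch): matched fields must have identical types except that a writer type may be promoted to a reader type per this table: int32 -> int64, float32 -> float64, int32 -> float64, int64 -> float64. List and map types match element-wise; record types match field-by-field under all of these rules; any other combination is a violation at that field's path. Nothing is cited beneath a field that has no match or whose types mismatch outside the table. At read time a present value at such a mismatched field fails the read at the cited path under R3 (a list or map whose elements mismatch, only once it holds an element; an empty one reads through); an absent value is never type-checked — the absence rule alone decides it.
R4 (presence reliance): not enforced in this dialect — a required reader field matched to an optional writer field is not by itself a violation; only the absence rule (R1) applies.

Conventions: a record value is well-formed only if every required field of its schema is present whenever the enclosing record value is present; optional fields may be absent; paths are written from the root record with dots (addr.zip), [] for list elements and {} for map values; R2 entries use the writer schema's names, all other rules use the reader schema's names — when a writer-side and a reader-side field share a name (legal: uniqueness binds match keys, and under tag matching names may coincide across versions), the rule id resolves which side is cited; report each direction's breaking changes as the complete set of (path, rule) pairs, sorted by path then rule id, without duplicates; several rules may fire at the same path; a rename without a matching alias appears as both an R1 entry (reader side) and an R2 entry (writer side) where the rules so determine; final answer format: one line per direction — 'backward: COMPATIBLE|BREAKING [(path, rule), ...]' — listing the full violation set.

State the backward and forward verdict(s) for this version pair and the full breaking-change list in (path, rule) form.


backward: COMPATIBLE []; forward: COMPATIBLE []

each type pair in Order: writer, then reader
backward analysis of Order with v2 as reader and v1 as writer:
  bytes -> bytes, writer optional: signature aligns to signature
  float64 -> float64, writer optional: price aligns to height
  writer age: unknown to reader
  writer checksum: unknown to reader
  => backward verdict for Order: COMPATIBLE, no violations
forward analysis of Order with v1 as reader and v2 as writer:
  age: no writer-side match
  checksum: no writer-side match
  bytes -> bytes, writer optional: signature aligns to signature
  height: no writer-side match
  writer price: unknown to reader
  => forward verdict for Order: COMPATIBLE, no violations


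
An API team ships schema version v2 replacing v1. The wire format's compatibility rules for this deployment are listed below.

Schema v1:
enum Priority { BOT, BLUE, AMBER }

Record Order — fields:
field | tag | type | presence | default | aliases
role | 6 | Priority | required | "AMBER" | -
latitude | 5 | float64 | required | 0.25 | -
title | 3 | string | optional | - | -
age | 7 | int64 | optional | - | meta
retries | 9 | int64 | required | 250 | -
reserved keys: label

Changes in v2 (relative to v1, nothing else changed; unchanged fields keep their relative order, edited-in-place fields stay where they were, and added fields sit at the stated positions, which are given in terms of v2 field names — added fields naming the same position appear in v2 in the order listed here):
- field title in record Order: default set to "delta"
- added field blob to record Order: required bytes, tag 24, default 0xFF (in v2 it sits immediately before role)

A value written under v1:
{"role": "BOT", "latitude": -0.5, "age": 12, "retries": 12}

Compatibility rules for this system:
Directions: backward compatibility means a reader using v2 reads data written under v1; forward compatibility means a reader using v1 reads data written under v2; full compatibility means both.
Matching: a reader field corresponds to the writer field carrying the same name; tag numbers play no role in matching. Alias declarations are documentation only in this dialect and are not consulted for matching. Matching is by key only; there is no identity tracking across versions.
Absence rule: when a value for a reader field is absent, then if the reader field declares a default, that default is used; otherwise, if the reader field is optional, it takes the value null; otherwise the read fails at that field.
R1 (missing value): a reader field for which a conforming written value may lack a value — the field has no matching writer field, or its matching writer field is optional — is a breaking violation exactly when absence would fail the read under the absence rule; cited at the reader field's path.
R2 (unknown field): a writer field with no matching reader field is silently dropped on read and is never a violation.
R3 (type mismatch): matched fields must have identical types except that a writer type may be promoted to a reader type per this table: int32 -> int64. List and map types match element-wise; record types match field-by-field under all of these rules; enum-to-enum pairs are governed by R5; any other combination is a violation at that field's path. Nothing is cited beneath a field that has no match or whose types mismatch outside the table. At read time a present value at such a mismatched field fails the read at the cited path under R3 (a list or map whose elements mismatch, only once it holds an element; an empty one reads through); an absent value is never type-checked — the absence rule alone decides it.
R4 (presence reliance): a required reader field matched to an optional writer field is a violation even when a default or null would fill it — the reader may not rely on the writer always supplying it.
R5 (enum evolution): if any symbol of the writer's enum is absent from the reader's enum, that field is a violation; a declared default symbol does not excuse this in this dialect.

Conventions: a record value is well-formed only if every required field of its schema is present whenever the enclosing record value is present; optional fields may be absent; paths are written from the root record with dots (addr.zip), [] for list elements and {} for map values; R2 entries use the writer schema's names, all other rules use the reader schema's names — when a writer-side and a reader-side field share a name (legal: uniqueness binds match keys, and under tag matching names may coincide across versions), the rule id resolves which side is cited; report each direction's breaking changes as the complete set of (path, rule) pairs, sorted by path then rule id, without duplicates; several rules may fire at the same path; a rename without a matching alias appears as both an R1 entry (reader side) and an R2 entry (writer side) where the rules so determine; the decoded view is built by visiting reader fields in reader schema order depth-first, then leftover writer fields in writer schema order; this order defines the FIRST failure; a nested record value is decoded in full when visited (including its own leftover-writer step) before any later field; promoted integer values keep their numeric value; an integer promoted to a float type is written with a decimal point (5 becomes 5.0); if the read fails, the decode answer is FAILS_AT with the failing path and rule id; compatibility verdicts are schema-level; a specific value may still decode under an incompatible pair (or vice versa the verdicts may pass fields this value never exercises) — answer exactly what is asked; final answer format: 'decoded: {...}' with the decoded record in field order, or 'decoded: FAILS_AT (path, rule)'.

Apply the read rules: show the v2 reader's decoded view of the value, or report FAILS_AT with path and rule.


in Order below, arrows point writer -> reader
decoding the Order value with the v2 reader:
  blob := 0xFF (no value, default fills)
  role := "BOT"
  latitude := -0.5
  title := "delta" (no value, default fills)
  age := 12
  retries := 12
  => decoded: {"blob": 0xFF, "role": "BOT", "latitude": -0.5, "title": "delta", "age": 12, "retries": 12}

decoded: {"blob": 0xFF, "role": "BOT", "latitude": -0.5, "title": "delta", "age": 12, "retries": 12}


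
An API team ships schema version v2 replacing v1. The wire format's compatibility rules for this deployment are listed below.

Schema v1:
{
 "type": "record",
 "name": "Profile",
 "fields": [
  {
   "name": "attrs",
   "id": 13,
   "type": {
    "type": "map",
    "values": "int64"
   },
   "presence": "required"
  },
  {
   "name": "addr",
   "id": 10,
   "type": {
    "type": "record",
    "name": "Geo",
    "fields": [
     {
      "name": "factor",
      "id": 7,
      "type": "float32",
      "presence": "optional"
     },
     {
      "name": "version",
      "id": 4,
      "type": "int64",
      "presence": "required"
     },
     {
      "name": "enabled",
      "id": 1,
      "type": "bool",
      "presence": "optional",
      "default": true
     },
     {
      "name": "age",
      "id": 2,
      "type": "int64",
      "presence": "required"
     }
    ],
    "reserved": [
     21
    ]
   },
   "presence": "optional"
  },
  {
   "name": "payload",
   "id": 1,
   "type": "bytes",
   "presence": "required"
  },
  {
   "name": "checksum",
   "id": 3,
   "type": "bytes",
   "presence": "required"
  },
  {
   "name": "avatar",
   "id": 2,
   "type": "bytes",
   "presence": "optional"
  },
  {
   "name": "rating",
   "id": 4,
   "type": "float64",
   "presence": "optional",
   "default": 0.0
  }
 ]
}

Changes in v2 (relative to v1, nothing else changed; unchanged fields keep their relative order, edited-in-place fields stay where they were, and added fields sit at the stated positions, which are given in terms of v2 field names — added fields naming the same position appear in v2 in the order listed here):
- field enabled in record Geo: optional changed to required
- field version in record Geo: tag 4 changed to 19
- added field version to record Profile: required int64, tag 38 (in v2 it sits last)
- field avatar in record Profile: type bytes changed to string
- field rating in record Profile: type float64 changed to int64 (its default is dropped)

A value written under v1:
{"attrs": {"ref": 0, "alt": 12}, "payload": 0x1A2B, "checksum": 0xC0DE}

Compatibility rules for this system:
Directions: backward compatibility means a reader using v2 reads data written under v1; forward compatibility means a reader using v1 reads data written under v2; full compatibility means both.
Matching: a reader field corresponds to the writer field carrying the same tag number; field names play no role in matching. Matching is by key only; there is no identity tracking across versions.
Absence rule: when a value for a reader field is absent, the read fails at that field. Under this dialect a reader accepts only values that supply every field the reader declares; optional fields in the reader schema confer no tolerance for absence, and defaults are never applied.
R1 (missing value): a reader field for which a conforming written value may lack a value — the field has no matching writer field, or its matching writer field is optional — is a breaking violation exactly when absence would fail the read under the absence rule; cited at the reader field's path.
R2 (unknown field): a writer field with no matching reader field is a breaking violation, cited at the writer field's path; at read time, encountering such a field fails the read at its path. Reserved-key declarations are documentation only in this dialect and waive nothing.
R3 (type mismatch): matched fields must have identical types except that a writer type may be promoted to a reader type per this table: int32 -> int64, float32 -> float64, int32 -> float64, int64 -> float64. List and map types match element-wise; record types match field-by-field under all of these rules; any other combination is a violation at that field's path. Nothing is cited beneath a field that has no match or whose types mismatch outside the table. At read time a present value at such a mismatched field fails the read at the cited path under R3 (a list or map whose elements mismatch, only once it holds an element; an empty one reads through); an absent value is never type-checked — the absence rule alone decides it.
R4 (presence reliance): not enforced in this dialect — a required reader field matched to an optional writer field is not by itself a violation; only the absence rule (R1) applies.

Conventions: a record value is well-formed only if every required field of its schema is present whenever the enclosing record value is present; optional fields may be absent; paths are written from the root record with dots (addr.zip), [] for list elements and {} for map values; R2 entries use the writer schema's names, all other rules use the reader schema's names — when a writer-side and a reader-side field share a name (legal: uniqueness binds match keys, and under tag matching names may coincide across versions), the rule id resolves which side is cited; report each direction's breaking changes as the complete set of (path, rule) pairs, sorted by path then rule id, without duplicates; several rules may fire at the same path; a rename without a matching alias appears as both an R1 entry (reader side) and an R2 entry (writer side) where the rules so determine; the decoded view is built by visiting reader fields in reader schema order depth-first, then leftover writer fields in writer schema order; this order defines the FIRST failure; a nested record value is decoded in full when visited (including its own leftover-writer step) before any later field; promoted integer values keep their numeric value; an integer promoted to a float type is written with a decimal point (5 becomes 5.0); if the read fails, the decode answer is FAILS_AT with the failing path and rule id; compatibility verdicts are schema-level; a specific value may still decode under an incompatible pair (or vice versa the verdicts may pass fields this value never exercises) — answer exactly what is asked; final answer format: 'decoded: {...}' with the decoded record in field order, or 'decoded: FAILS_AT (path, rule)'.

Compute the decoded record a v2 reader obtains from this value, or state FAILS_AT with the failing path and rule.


decoded: FAILS_AT (addr, R1)

each type pair in Profile: writer, then reader
decode walk for Profile under reader schema v2:
  attrs := {"ref": 0, "alt": 12}
  read fails at addr under R1 (no fill)
  => FAILS_AT (addr, R1)
diffs on Profile not affecting the asked answer:
  field enabled in record Geo: optional changed to required -> a verdict-level change on Profile — the shown value reads the same
  field version in record Geo: tag 4 changed to 19 -> a verdict-level change on Profile — the shown value reads the same
  added field version to record Profile: required int64, tag 38 (in v2 it sits last) -> a verdict-level change on Profile — the shown value reads the same
  field avatar in record Profile: type bytes changed to string -> a verdict-level change on Profile — the shown value reads the same
  field rating in record Profile: type float64 changed to int64 (its default is dropped) -> a verdict-level change on Profile — the shown value reads the same


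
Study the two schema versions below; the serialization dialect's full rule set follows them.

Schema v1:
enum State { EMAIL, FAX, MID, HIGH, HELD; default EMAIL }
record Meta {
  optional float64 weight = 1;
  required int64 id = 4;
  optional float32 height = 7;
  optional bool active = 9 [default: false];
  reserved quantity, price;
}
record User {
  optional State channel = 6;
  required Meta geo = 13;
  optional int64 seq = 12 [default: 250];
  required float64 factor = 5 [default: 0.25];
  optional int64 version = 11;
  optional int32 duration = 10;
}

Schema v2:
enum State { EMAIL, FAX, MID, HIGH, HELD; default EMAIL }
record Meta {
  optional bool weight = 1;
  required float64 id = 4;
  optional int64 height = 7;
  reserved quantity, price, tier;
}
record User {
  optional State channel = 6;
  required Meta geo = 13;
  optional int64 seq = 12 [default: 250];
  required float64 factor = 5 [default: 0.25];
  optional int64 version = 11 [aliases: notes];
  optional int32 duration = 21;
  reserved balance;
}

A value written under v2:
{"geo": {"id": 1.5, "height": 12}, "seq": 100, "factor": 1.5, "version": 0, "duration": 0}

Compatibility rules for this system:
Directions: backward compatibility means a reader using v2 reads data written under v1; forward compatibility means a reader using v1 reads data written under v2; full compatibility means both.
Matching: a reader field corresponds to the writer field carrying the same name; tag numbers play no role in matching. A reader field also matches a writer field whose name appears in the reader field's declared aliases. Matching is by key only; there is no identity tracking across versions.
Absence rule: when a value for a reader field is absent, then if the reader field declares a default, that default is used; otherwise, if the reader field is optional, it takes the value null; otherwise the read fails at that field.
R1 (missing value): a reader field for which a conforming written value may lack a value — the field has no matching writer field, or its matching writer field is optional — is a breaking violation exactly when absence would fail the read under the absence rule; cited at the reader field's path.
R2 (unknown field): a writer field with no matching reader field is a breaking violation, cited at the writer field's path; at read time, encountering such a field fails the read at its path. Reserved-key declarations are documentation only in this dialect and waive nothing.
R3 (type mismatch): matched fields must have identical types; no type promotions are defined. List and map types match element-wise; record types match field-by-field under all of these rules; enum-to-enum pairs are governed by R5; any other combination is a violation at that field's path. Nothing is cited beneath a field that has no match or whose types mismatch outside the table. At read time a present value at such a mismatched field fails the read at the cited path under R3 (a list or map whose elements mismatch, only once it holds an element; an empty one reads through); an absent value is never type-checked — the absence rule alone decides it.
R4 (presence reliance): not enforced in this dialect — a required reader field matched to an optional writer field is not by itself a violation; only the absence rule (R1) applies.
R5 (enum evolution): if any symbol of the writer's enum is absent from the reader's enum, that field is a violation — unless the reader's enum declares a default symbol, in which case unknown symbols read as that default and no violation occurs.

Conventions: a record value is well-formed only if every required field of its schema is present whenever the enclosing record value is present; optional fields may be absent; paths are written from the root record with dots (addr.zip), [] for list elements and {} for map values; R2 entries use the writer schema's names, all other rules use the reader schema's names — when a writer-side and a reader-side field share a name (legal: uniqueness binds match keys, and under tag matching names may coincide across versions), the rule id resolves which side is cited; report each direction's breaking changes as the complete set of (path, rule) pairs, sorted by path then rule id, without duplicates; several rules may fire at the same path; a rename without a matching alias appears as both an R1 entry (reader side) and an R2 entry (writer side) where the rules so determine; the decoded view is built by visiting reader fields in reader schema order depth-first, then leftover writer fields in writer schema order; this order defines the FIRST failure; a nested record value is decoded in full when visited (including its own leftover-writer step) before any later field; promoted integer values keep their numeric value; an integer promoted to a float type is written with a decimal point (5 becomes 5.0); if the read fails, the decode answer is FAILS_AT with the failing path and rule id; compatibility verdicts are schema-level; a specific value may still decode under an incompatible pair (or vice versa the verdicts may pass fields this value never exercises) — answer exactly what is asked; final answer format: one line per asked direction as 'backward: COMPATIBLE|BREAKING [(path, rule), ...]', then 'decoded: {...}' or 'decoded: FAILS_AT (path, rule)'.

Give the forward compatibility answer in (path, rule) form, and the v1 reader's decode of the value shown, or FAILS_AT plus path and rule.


arrows below run writer -> reader for User
forward for User (reader v1, writer v2):
  State -> State, writer optional: channel aligns to channel
  Meta -> Meta, writer required: geo aligns to geo
  int64 -> int64, writer optional: seq aligns to seq
  float64 -> float64, writer required: factor aligns to factor
  int64 -> int64, writer optional: version aligns to version
  int32 -> int32, writer optional: duration aligns to duration
  bool -> float64, writer optional: geo.weight aligns to geo.weight
  float64 -> int64, writer required: geo.id aligns to geo.id
  int64 -> float32, writer optional: geo.height aligns to geo.height
  no writer field matches reader geo.active
  rule R3 violated at geo.height
  rule R3 violated at geo.id
  rule R3 violated at geo.weight
  => 3 violation(s): forward is BREAKING for User
migrating the User value to v1:
  channel := null (absent, optional -> null)
  geo.weight := null (absent, optional -> null)
  read fails at geo.id under R3
  => FAILS_AT (geo.id, R3)
checking off the User differences that do not matter here:
  field duration in record User: tag 10 changed to 21 -> fires no rule on User, leaving the asked answer as it is
  removed field active from record Meta -> matters only for User's backward compatibility — outside the asked direction

forward: BREAKING [(geo.height, R3), (geo.id, R3), (geo.weight, R3)]; decoded: FAILS_AT (geo.id, R3)


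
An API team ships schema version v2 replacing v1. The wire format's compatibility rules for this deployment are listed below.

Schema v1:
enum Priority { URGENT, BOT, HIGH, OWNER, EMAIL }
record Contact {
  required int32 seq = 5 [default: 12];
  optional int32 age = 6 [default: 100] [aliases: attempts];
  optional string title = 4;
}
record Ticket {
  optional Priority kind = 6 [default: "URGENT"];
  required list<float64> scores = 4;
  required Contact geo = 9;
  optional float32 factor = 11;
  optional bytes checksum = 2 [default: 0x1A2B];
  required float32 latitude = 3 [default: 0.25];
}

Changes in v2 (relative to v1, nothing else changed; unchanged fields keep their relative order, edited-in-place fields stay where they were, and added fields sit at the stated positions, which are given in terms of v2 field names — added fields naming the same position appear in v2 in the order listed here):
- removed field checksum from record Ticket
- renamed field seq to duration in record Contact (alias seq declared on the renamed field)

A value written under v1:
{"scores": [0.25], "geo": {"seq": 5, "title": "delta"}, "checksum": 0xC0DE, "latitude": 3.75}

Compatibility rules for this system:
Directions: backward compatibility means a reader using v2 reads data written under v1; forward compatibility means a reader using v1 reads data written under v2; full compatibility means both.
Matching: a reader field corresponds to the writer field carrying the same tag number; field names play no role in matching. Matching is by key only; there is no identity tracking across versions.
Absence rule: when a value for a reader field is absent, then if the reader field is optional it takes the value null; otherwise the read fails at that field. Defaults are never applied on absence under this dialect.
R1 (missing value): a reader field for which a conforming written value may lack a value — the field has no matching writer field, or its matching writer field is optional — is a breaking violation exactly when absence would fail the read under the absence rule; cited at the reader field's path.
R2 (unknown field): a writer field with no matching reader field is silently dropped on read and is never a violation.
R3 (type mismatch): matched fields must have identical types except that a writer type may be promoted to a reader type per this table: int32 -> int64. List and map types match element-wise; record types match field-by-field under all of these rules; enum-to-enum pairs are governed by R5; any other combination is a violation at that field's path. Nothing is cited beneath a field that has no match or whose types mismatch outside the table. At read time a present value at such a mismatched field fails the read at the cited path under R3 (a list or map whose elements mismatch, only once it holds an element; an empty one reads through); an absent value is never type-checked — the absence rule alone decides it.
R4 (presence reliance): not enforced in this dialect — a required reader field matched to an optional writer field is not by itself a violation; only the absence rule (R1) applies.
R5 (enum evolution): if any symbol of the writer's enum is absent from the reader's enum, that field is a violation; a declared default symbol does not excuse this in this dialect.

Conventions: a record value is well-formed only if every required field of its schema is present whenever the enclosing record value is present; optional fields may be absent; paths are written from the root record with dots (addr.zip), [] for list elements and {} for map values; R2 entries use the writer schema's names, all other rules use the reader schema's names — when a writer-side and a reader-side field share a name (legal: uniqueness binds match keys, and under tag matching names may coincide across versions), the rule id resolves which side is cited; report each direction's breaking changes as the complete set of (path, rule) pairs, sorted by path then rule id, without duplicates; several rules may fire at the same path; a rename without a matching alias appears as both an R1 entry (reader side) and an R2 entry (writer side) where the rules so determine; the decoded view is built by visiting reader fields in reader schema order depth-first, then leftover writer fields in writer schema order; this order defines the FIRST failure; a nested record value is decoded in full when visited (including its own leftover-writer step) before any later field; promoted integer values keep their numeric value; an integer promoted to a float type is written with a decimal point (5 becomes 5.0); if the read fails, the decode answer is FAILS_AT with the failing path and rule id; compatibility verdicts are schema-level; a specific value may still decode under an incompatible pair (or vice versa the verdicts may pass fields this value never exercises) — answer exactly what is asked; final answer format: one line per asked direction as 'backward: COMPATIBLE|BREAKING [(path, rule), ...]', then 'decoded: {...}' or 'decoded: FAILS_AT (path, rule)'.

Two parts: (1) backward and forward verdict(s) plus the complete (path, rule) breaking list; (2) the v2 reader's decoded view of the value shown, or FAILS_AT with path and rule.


backward: COMPATIBLE []; forward: COMPATIBLE []; decoded: {"kind": null, "scores": [0.25], "geo": {"duration": 5, "age": null, "title": "delta"}, "factor": null, "latitude": 3.75}

each type pair in Ticket: writer, then reader
backward pass over Ticket, reader schema v2, writer schema v1:
  kind: Priority -> Priority, writer optional; from kind
  scores: list<float64> -> list<float64>, writer required; from scores
  geo: Contact -> Contact, writer required; from geo
  factor: float32 -> float32, writer optional; from factor
  latitude: float32 -> float32, writer required; from latitude
  checksum (writer side), unknown to reader
  geo.duration: int32 -> int32, writer required; from geo.seq
  geo.age: int32 -> int32, writer optional; from geo.age
  geo.title: string -> string, writer optional; from geo.title
  => backward verdict for Ticket: COMPATIBLE, no violations
forward pass over Ticket, reader schema v1, writer schema v2:
  kind: Priority -> Priority, writer optional; from kind
  scores: list<float64> -> list<float64>, writer required; from scores
  geo: Contact -> Contact, writer required; from geo
  factor: float32 -> float32, writer optional; from factor
  checksum: no writer match
  latitude: float32 -> float32, writer required; from latitude
  geo.seq: int32 -> int32, writer required; from geo.duration
  geo.age: int32 -> int32, writer optional; from geo.age
  geo.title: string -> string, writer optional; from geo.title
  => forward verdict for Ticket: COMPATIBLE, no violations
decode (reader v2):
  kind := null (not supplied -> null)
  scores := [0.25]
  geo.duration := 5 (from writer seq)
  geo.age := null (not supplied -> null)
  geo.title := "delta"
  factor := null (not supplied -> null)
  latitude := 3.75
  writer checksum: unmatched, discarded
  => decoded: {"kind": null, "scores": [0.25], "geo": {"duration": 5, "age": null, "title": "delta"}, "factor": null, "latitude": 3.75}


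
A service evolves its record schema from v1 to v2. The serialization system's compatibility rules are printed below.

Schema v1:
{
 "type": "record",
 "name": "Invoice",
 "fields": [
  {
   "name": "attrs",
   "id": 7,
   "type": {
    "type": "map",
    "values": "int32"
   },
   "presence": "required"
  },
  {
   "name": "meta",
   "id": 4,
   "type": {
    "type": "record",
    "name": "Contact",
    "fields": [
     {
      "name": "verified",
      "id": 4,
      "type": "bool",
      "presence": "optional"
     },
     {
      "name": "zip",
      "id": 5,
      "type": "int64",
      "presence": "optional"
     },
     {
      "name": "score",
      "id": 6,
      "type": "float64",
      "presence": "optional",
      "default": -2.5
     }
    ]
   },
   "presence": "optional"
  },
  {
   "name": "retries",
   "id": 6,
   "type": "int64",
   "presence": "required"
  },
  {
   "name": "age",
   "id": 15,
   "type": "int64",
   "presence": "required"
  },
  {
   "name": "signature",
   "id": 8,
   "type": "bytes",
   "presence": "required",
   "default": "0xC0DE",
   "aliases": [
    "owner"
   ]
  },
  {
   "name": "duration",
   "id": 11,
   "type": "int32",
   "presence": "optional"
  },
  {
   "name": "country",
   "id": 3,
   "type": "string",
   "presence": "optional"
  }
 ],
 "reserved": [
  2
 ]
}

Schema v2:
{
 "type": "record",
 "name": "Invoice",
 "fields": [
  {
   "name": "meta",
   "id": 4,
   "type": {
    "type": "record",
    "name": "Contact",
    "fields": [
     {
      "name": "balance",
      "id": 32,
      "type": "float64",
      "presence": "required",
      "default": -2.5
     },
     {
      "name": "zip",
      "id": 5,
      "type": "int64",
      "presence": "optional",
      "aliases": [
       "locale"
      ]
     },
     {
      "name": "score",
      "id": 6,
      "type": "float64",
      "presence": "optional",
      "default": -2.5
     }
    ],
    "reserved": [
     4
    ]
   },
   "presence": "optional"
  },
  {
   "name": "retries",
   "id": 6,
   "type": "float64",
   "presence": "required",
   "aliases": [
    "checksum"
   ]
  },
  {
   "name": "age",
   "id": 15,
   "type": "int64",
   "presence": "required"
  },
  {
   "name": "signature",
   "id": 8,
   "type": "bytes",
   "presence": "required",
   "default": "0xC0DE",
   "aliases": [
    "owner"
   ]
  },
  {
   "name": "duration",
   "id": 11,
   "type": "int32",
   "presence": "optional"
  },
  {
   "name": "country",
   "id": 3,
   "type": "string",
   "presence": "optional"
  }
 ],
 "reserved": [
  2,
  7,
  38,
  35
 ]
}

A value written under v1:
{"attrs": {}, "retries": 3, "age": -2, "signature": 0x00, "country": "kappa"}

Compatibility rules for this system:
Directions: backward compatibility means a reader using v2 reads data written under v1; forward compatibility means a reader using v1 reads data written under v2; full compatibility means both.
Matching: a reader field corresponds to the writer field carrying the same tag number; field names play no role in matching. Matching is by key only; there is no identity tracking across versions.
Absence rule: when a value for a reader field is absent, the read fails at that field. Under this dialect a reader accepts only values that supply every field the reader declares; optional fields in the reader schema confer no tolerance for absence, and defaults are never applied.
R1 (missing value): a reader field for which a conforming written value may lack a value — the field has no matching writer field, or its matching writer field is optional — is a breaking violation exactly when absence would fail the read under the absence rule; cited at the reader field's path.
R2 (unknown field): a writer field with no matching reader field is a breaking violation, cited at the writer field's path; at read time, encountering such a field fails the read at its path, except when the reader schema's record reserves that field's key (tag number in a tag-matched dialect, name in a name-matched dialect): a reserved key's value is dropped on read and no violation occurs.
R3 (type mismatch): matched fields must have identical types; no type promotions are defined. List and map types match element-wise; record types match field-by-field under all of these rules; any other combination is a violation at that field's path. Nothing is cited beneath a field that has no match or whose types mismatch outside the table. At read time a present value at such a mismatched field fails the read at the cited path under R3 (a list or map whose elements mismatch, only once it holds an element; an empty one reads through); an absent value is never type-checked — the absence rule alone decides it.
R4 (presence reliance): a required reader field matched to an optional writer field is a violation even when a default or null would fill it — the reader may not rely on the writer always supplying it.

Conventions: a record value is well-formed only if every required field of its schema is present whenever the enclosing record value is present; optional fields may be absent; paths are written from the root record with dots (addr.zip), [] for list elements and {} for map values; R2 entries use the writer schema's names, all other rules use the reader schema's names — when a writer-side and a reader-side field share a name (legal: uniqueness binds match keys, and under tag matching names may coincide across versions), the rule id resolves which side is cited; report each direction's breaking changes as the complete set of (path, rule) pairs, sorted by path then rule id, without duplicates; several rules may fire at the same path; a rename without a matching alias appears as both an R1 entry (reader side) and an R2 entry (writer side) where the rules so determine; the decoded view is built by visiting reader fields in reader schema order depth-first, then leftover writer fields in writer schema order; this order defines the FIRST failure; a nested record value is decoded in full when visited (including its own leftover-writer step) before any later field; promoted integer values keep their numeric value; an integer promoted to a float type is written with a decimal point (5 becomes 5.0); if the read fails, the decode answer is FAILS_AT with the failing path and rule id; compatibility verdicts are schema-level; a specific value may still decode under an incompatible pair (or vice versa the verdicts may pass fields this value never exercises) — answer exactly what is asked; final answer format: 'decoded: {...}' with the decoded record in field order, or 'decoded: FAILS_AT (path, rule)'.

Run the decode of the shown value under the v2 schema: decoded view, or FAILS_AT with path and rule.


decoded: FAILS_AT (meta, R1)

the writer's type comes first in each Invoice pair
decode (reader v2):
  read fails at meta under R1 (no fill)
  => FAILS_AT (meta, R1)
diffs on Invoice not affecting the asked answer:
  field retries in record Invoice: type int64 changed to float64 -> schema-level compatibility only; this Invoice value's decode is unchanged
  added field balance to record Contact: required float64, tag 32, default -2.5 (in v2 it sits immediately before zip) -> schema-level compatibility only; this Invoice value's decode is unchanged
  removed field verified from record Contact (its key 4 joins the reserved list) -> schema-level compatibility only; this Invoice value's decode is unchanged
  removed field attrs from record Invoice (its key 7 joins the reserved list) -> schema-level compatibility only; this Invoice value's decode is unchanged
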